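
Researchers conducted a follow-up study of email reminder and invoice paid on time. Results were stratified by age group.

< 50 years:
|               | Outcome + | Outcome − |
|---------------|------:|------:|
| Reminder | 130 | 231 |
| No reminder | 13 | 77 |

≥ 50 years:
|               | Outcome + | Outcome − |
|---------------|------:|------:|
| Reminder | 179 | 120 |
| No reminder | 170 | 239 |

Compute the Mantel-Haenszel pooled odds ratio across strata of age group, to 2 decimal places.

2.33

OR_MH = Σ(aᵢdᵢ/nᵢ) / Σ(bᵢcᵢ/nᵢ), where nᵢ is the stratum total.
Stratum 1 (< 50 years): n = 451; a·d/n = 130·77/451 = 22.1951; b·c/n = 231·13/451 = 6.6585
Stratum 2 (≥ 50 years): n = 708; a·d/n = 179·239/708 = 60.4251; b·c/n = 120·170/708 = 28.8136
OR_MH = (22.1951 + 60.4251) / (6.6585 + 28.8136) = 82.6203 / 35.4721 = 2.32916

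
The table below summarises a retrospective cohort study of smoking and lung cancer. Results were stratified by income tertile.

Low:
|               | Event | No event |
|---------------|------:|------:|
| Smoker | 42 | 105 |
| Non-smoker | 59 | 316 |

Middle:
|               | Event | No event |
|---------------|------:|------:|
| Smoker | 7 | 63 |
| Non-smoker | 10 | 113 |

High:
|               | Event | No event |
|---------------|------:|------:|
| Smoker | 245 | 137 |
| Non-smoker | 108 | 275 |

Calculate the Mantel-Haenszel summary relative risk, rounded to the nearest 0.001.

2.121

RR_MH = Σ(aᵢ·n₀ᵢ/nᵢ) / Σ(cᵢ·n₁ᵢ/nᵢ), with n₁ᵢ = aᵢ+bᵢ (exposed), n₀ᵢ = cᵢ+dᵢ (unexposed), nᵢ = n₁ᵢ+n₀ᵢ.
Stratum 1 (Low): n₁ = 147, n₀ = 375, n = 522; a·n₀/n = 42·375/522 = 30.1724; c·n₁/n = 59·147/522 = 16.6149
Stratum 2 (Middle): n₁ = 70, n₀ = 123, n = 193; a·n₀/n = 7·123/193 = 4.4611; c·n₁/n = 10·70/193 = 3.6269
Stratum 3 (High): n₁ = 382, n₀ = 383, n = 765; a·n₀/n = 245·383/765 = 122.6601; c·n₁/n = 108·382/765 = 53.9294
RR_MH = (30.1724 + 4.4611 + 122.6601) / (16.6149 + 3.6269 + 53.9294) = 157.2937 / 74.1713 = 2.12068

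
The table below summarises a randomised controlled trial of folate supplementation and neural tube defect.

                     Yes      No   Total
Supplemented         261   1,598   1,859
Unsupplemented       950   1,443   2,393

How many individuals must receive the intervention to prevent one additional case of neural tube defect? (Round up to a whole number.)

4

Risk in treated group = 261/1859 = 0.14040; risk in control = 950/2393 = 0.39699.
Absolute risk reduction = 0.39699 − 0.14040 = 0.25659
NNT = 1 / ARR = 1 / 0.25659 = 3.897 → round up → 4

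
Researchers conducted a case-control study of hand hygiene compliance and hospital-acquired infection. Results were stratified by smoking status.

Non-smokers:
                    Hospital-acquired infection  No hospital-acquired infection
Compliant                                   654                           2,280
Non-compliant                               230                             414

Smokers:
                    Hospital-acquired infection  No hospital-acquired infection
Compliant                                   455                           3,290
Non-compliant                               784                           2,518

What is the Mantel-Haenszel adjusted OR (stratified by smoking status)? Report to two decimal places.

0.46

OR_MH = Σ(aᵢdᵢ/nᵢ) / Σ(bᵢcᵢ/nᵢ), where nᵢ is the stratum total.
Stratum 1 (Non-smokers): n = 3578; a·d/n = 654·414/3578 = 75.6724; b·c/n = 2280·230/3578 = 146.5623
Stratum 2 (Smokers): n = 7047; a·d/n = 455·2518/7047 = 162.5784; b·c/n = 3290·784/7047 = 366.0224
OR_MH = (75.6724 + 162.5784) / (146.5623 + 366.0224) = 238.2508 / 512.5847 = 0.46480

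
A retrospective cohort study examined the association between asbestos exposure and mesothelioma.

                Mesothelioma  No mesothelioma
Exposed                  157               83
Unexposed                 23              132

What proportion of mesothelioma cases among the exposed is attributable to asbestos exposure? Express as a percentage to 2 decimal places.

Cells: a = 157, b = 83, c = 23, d = 132.
Risk in exposed = 157/240 = 0.65417; risk in unexposed = 23/155 = 0.14839.
RR = 0.65417/0.14839 = 4.40851
AR% = (RR − 1)/RR × 100 = (4.40851 − 1)/4.40851 × 100 = 77.3166%

77.32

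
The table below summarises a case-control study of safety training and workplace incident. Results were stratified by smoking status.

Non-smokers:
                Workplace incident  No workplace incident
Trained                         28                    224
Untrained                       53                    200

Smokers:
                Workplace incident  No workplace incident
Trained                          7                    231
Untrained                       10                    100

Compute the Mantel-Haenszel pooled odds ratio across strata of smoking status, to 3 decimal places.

OR_MH = Σ(aᵢdᵢ/nᵢ) / Σ(bᵢcᵢ/nᵢ), where nᵢ is the stratum total.
Stratum 1 (Non-smokers): n = 505; a·d/n = 28·200/505 = 11.0891; b·c/n = 224·53/505 = 23.5089
Stratum 2 (Smokers): n = 348; a·d/n = 7·100/348 = 2.0115; b·c/n = 231·10/348 = 6.6379
OR_MH = (11.0891 + 2.0115) / (23.5089 + 6.6379) = 13.1006 / 30.1468 = 0.43456

0.435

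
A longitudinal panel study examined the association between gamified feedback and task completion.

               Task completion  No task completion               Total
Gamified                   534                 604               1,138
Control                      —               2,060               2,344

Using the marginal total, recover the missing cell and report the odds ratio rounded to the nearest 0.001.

6.413

The missing cell is in the unexposed row: 2344 − 2060 = 284.
So a = 534, b = 604, c = 284, d = 2060.
OR = (a·d)/(b·c) = (534 × 2060) / (604 × 284) = 1100040 / 171536 = 6.41288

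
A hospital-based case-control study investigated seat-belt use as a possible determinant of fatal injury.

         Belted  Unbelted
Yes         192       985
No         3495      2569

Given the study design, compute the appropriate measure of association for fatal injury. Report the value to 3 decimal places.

Reading the table with exposure as columns: a = 192 (Belted, case), b = 3495 (Belted, non-case), c = 985 (Unbelted, case), d = 2569.
This is a hospital-based case-control study: participants were sampled on outcome status, so risks in the source population cannot be estimated directly — relative risk is not valid here. The odds ratio is the appropriate measure.
OR = (a·d)/(b·c) = (192 × 2569) / (3495 × 985) = 493248 / 3442575 = 0.14328

0.143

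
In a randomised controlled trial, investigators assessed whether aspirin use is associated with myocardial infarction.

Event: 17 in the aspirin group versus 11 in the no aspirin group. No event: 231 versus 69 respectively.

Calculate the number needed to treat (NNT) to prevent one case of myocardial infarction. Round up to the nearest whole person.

15

Risk in treated group = 17/248 = 0.06855; risk in control = 11/80 = 0.13750.
Absolute risk reduction = 0.13750 − 0.06855 = 0.06895
NNT = 1 / ARR = 1 / 0.06895 = 14.503 → round up → 15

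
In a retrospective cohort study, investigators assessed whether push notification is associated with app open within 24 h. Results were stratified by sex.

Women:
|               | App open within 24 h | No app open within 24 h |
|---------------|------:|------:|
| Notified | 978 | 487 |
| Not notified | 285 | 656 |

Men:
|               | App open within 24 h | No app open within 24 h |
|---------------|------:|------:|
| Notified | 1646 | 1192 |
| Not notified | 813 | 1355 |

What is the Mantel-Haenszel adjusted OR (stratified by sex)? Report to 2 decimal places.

OR_MH = Σ(aᵢdᵢ/nᵢ) / Σ(bᵢcᵢ/nᵢ), where nᵢ is the stratum total.
Stratum 1 (Women): n = 2406; a·d/n = 978·656/2406 = 266.6534; b·c/n = 487·285/2406 = 57.6870
Stratum 2 (Men): n = 5006; a·d/n = 1646·1355/5006 = 445.5314; b·c/n = 1192·813/5006 = 193.5869
OR_MH = (266.6534 + 445.5314) / (57.6870 + 193.5869) = 712.1847 / 251.2739 = 2.83430

2.83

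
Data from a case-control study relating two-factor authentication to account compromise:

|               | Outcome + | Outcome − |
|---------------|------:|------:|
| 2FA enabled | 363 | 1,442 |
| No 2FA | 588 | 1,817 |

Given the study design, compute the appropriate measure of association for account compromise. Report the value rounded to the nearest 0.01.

0.78

Cells: a = 363, b = 1442, c = 588, d = 1817.
This is a case-control study: participants were sampled on outcome status, so risks in the source population cannot be estimated directly — relative risk is not valid here. The odds ratio is the appropriate measure.
OR = (a·d)/(b·c) = (363 × 1817) / (1442 × 588) = 659571 / 847896 = 0.77789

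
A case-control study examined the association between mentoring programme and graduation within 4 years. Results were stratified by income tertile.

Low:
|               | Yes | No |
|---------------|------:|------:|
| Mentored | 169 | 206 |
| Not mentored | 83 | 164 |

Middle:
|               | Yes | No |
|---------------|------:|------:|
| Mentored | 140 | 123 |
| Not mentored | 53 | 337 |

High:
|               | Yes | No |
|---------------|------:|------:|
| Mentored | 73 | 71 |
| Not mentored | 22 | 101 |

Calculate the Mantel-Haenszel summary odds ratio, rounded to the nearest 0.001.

OR_MH = Σ(aᵢdᵢ/nᵢ) / Σ(bᵢcᵢ/nᵢ), where nᵢ is the stratum total.
Stratum 1 (Low): n = 622; a·d/n = 169·164/622 = 44.5595; b·c/n = 206·83/622 = 27.4887
Stratum 2 (Middle): n = 653; a·d/n = 140·337/653 = 72.2511; b·c/n = 123·53/653 = 9.9832
Stratum 3 (High): n = 267; a·d/n = 73·101/267 = 27.6142; b·c/n = 71·22/267 = 5.8502
OR_MH = (44.5595 + 72.2511 + 27.6142) / (27.4887 + 9.9832 + 5.8502) = 144.4249 / 43.3221 = 3.33375

3.334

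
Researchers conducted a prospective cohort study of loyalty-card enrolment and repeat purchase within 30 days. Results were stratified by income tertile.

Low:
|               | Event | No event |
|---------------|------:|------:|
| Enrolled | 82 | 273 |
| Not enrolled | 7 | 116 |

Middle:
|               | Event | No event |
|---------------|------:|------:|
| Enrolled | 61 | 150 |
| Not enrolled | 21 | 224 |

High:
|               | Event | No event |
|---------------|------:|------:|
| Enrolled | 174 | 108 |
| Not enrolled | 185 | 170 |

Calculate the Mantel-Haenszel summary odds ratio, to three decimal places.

2.278

OR_MH = Σ(aᵢdᵢ/nᵢ) / Σ(bᵢcᵢ/nᵢ), where nᵢ is the stratum total.
Stratum 1 (Low): n = 478; a·d/n = 82·116/478 = 19.8996; b·c/n = 273·7/478 = 3.9979
Stratum 2 (Middle): n = 456; a·d/n = 61·224/456 = 29.9649; b·c/n = 150·21/456 = 6.9079
Stratum 3 (High): n = 637; a·d/n = 174·170/637 = 46.4364; b·c/n = 108·185/637 = 31.3658
OR_MH = (19.8996 + 29.9649 + 46.4364) / (3.9979 + 6.9079 + 31.3658) = 96.3009 / 42.2716 = 2.27815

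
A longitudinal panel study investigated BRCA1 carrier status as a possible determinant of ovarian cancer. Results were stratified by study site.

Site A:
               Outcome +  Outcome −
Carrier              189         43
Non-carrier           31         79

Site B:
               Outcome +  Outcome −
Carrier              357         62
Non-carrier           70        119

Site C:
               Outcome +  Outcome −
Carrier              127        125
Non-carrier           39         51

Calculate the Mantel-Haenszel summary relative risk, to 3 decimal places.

2.094

RR_MH = Σ(aᵢ·n₀ᵢ/nᵢ) / Σ(cᵢ·n₁ᵢ/nᵢ), with n₁ᵢ = aᵢ+bᵢ (exposed), n₀ᵢ = cᵢ+dᵢ (unexposed), nᵢ = n₁ᵢ+n₀ᵢ.
Stratum 1 (Site A): n₁ = 232, n₀ = 110, n = 342; a·n₀/n = 189·110/342 = 60.7895; c·n₁/n = 31·232/342 = 21.0292
Stratum 2 (Site B): n₁ = 419, n₀ = 189, n = 608; a·n₀/n = 357·189/608 = 110.9753; c·n₁/n = 70·419/608 = 48.2401
Stratum 3 (Site C): n₁ = 252, n₀ = 90, n = 342; a·n₀/n = 127·90/342 = 33.4211; c·n₁/n = 39·252/342 = 28.7368
RR_MH = (60.7895 + 110.9753 + 33.4211) / (21.0292 + 48.2401 + 28.7368) = 205.1859 / 98.0062 = 2.09360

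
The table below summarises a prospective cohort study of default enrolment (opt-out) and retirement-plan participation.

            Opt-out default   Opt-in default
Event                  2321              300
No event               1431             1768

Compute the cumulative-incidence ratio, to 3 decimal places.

Reading the table with exposure as columns: a = 2321 (Opt-out default, case), b = 1431 (Opt-out default, non-case), c = 300 (Opt-in default, case), d = 1768.
Risk in exposed = 2321/3752 = 0.61860; risk in unexposed = 300/2068 = 0.14507.
RR = 0.61860 / 0.14507 = 4.26424
The risk among the exposed is 4.26 times that among the unexposed.

4.264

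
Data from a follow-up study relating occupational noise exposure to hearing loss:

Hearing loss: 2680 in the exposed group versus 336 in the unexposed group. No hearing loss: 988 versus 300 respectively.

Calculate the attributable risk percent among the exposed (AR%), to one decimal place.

From the description: a = 2680, b = 988, c = 336, d = 300.
Risk in exposed = 2680/3668 = 0.73064; risk in unexposed = 336/636 = 0.52830.
RR = 0.73064/0.52830 = 1.38300
AR% = (RR − 1)/RR × 100 = (1.38300 − 1)/1.38300 × 100 = 27.6936%

27.7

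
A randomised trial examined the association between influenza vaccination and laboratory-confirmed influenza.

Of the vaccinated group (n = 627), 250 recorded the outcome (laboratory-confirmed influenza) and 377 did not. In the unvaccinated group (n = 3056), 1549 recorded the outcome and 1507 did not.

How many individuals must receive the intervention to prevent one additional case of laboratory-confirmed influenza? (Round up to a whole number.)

Risk in treated group = 250/627 = 0.39872; risk in control = 1549/3056 = 0.50687.
Absolute risk reduction = 0.50687 − 0.39872 = 0.10815
NNT = 1 / ARR = 1 / 0.10815 = 9.247 → round up → 10

10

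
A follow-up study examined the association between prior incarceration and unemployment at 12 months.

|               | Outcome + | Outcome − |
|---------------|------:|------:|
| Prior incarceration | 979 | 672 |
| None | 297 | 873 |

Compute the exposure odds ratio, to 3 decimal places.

4.282

Cells: a = 979, b = 672, c = 297, d = 873.
OR = (a·d)/(b·c) = (979 × 873) / (672 × 297) = 854667 / 199584 = 4.28224
The odds of unemployment at 12 months are about 4.28 times as high in the prior incarceration group.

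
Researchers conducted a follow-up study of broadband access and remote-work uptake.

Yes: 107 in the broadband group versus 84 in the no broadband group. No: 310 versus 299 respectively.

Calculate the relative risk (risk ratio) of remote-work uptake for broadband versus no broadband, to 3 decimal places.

From the description: a = 107, b = 310, c = 84, d = 299.
Risk in exposed = 107/417 = 0.25659; risk in unexposed = 84/383 = 0.21932.
RR = 0.25659 / 0.21932 = 1.16995
The risk among the exposed is 1.17 times that among the unexposed.

1.170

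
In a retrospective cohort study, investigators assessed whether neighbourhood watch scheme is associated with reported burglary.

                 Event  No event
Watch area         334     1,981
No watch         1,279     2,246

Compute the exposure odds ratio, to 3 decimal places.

Cells: a = 334, b = 1981, c = 1279, d = 2246.
OR = (a·d)/(b·c) = (334 × 2246) / (1981 × 1279) = 750164 / 2533699 = 0.29607
Exposure is associated with lower odds of reported burglary (OR = 0.30 < 1).

0.296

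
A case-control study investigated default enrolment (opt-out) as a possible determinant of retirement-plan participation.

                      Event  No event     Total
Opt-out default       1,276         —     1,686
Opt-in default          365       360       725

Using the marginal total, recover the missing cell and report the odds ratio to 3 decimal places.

3.070

The missing cell is in the exposed row: 1686 − 1276 = 410.
So a = 1276, b = 410, c = 365, d = 360.
OR = (a·d)/(b·c) = (1276 × 360) / (410 × 365) = 459360 / 149650 = 3.06956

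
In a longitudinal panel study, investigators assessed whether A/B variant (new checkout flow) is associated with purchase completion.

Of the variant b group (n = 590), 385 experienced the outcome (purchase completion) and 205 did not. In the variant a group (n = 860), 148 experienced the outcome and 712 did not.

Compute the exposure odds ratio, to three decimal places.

From the description: a = 385, b = 205, c = 148, d = 712.
OR = (a·d)/(b·c) = (385 × 712) / (205 × 148) = 274120 / 30340 = 9.03494
The odds of purchase completion are about 9.03 times as high in the variant b group.

9.035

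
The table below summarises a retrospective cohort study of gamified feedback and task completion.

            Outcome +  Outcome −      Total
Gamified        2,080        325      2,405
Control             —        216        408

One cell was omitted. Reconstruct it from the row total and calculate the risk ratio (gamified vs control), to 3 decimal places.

1.838

The missing cell is in the unexposed row: 408 − 216 = 192.
So a = 2080, b = 325, c = 192, d = 216.
RR = [a/(a+b)] / [c/(c+d)] = (2080/2405) / (192/408) = 0.86486/0.47059 = 1.83784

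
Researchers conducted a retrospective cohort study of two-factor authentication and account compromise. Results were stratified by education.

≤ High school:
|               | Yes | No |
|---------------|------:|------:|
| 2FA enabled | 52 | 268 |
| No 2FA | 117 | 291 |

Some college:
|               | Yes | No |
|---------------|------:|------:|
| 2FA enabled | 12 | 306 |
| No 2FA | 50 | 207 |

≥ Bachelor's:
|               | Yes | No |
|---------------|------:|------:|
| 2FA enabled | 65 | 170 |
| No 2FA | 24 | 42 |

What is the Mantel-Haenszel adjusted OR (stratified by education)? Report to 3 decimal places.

OR_MH = Σ(aᵢdᵢ/nᵢ) / Σ(bᵢcᵢ/nᵢ), where nᵢ is the stratum total.
Stratum 1 (≤ High school): n = 728; a·d/n = 52·291/728 = 20.7857; b·c/n = 268·117/728 = 43.0714
Stratum 2 (Some college): n = 575; a·d/n = 12·207/575 = 4.3200; b·c/n = 306·50/575 = 26.6087
Stratum 3 (≥ Bachelor's): n = 301; a·d/n = 65·42/301 = 9.0698; b·c/n = 170·24/301 = 13.5548
OR_MH = (20.7857 + 4.3200 + 9.0698) / (43.0714 + 26.6087 + 13.5548) = 34.1755 / 83.2349 = 0.41059

0.411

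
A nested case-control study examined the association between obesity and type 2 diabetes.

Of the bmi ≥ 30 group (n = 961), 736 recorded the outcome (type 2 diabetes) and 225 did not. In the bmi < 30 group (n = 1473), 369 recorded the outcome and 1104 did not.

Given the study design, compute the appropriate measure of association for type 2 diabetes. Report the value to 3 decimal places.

From the description: a = 736, b = 225, c = 369, d = 1104.
This is a nested case-control study: participants were sampled on outcome status, so risks in the source population cannot be estimated directly — relative risk is not valid here. The odds ratio is the appropriate measure.
OR = (a·d)/(b·c) = (736 × 1104) / (225 × 369) = 812544 / 83025 = 9.78674

9.787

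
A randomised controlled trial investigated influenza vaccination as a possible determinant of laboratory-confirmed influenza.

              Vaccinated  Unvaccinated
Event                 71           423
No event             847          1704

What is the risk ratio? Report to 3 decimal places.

Reading the table with exposure as columns: a = 71 (Vaccinated, case), b = 847 (Vaccinated, non-case), c = 423 (Unvaccinated, case), d = 1704.
Risk in exposed = 71/918 = 0.07734; risk in unexposed = 423/2127 = 0.19887.
RR = 0.07734 / 0.19887 = 0.38890
The risk is 61% lower among the exposed than among the unexposed.

0.389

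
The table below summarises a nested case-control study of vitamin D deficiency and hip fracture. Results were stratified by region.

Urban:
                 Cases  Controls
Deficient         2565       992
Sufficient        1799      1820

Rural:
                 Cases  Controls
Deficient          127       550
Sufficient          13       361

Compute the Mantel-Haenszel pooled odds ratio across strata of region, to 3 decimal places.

2.717

OR_MH = Σ(aᵢdᵢ/nᵢ) / Σ(bᵢcᵢ/nᵢ), where nᵢ is the stratum total.
Stratum 1 (Urban): n = 7176; a·d/n = 2565·1820/7176 = 650.5435; b·c/n = 992·1799/7176 = 248.6912
Stratum 2 (Rural): n = 1051; a·d/n = 127·361/1051 = 43.6223; b·c/n = 550·13/1051 = 6.8030
OR_MH = (650.5435 + 43.6223) / (248.6912 + 6.8030) = 694.1657 / 255.4942 = 2.71695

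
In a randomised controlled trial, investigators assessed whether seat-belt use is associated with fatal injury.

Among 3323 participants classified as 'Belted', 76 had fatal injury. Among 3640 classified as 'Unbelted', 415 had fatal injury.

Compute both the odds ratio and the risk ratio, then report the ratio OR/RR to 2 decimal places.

From the description: a = 76, b = 3247, c = 415, d = 3225.
OR = (76·3225)/(3247·415) = 245100/1347505 = 0.18189
Risk in exposed = 76/3323 = 0.02287; risk in unexposed = 415/3640 = 0.11401; RR = 0.20060
OR/RR = 0.18189 / 0.20060 = 0.90673
The outcome is not rare, so the OR lies further from 1 than the RR.

0.91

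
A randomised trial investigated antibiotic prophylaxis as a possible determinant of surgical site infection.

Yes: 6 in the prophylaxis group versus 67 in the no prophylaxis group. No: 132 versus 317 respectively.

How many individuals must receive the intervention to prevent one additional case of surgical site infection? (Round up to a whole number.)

8

Risk in treated group = 6/138 = 0.04348; risk in control = 67/384 = 0.17448.
Absolute risk reduction = 0.17448 − 0.04348 = 0.13100
NNT = 1 / ARR = 1 / 0.13100 = 7.634 → round up → 8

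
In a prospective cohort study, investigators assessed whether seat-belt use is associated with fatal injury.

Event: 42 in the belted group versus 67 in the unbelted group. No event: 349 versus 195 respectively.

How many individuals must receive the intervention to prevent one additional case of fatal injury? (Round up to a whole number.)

7

Risk in treated group = 42/391 = 0.10742; risk in control = 67/262 = 0.25573.
Absolute risk reduction = 0.25573 − 0.10742 = 0.14831
NNT = 1 / ARR = 1 / 0.14831 = 6.743 → round up → 7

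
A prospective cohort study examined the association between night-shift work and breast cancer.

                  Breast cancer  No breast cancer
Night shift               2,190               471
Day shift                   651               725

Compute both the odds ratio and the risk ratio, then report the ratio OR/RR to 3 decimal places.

Cells: a = 2190, b = 471, c = 651, d = 725.
OR = (2190·725)/(471·651) = 1587750/306621 = 5.17822
Risk in exposed = 2190/2661 = 0.82300; risk in unexposed = 651/1376 = 0.47311; RR = 1.73955
OR/RR = 5.17822 / 1.73955 = 2.97676
The outcome is not rare, so the OR lies further from 1 than the RR.

2.977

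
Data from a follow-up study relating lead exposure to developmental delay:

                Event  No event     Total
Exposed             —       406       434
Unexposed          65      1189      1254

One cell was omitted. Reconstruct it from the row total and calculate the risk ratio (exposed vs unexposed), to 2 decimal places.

The missing cell is in the exposed row: 434 − 406 = 28.
So a = 28, b = 406, c = 65, d = 1189.
RR = [a/(a+b)] / [c/(c+d)] = (28/434) / (65/1254) = 0.06452/0.05183 = 1.24467

1.24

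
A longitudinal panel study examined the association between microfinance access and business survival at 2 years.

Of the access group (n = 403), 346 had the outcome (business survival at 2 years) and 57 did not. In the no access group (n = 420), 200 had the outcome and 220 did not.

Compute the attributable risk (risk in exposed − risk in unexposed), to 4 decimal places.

0.3824

From the description: a = 346, b = 57, c = 200, d = 220.
Risk in exposed = 346/403 = 0.858561; risk in unexposed = 200/420 = 0.476190.
Risk difference = 0.858561 − 0.476190 = 0.382370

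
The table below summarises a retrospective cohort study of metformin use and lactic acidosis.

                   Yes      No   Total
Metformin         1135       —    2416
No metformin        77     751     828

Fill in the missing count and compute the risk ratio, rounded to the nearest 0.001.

5.052

The missing cell is in the exposed row: 2416 − 1135 = 1281.
So a = 1135, b = 1281, c = 77, d = 751.
RR = [a/(a+b)] / [c/(c+d)] = (1135/2416) / (77/828) = 0.46978/0.09300 = 5.05171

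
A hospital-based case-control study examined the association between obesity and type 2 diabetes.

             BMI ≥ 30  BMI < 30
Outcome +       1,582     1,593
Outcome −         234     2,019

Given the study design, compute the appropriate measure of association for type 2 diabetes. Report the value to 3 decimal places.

Reading the table with exposure as columns: a = 1582 (BMI ≥ 30, case), b = 234 (BMI ≥ 30, non-case), c = 1593 (BMI < 30, case), d = 2019.
This is a hospital-based case-control study: participants were sampled on outcome status, so risks in the source population cannot be estimated directly — relative risk is not valid here. The odds ratio is the appropriate measure.
OR = (a·d)/(b·c) = (1582 × 2019) / (234 × 1593) = 3194058 / 372762 = 8.56863

8.569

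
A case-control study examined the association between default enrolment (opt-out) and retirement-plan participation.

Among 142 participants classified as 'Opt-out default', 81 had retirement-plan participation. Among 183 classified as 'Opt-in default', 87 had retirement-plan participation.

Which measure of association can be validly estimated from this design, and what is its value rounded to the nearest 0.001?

1.465

From the description: a = 81, b = 61, c = 87, d = 96.
This is a case-control study: participants were sampled on outcome status, so risks in the source population cannot be estimated directly — relative risk is not valid here. The odds ratio is the appropriate measure.
OR = (a·d)/(b·c) = (81 × 96) / (61 × 87) = 7776 / 5307 = 1.46523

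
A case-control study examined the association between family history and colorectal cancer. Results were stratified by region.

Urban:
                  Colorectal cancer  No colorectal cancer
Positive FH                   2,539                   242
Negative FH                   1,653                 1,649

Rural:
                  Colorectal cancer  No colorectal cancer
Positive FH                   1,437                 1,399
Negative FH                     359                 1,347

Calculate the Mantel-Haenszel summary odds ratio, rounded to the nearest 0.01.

OR_MH = Σ(aᵢdᵢ/nᵢ) / Σ(bᵢcᵢ/nᵢ), where nᵢ is the stratum total.
Stratum 1 (Urban): n = 6083; a·d/n = 2539·1649/6083 = 688.2806; b·c/n = 242·1653/6083 = 65.7613
Stratum 2 (Rural): n = 4542; a·d/n = 1437·1347/4542 = 426.1645; b·c/n = 1399·359/4542 = 110.5771
OR_MH = (688.2806 + 426.1645) / (65.7613 + 110.5771) = 1114.4451 / 176.3384 = 6.31992

6.32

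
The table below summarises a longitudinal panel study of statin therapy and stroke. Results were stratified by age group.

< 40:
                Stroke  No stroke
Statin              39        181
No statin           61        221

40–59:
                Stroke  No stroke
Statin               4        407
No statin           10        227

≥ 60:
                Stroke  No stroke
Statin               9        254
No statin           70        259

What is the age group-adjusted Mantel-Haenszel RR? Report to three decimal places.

RR_MH = Σ(aᵢ·n₀ᵢ/nᵢ) / Σ(cᵢ·n₁ᵢ/nᵢ), with n₁ᵢ = aᵢ+bᵢ (exposed), n₀ᵢ = cᵢ+dᵢ (unexposed), nᵢ = n₁ᵢ+n₀ᵢ.
Stratum 1 (< 40): n₁ = 220, n₀ = 282, n = 502; a·n₀/n = 39·282/502 = 21.9084; c·n₁/n = 61·220/502 = 26.7331
Stratum 2 (40–59): n₁ = 411, n₀ = 237, n = 648; a·n₀/n = 4·237/648 = 1.4630; c·n₁/n = 10·411/648 = 6.3426
Stratum 3 (≥ 60): n₁ = 263, n₀ = 329, n = 592; a·n₀/n = 9·329/592 = 5.0017; c·n₁/n = 70·263/592 = 31.0980
RR_MH = (21.9084 + 1.4630 + 5.0017) / (26.7331 + 6.3426 + 31.0980) = 28.3730 / 64.1736 = 0.44213

0.442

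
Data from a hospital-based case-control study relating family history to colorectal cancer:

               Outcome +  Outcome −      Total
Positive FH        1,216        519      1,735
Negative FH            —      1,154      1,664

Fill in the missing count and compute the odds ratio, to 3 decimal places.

5.302

The missing cell is in the unexposed row: 1664 − 1154 = 510.
So a = 1216, b = 519, c = 510, d = 1154.
OR = (a·d)/(b·c) = (1216 × 1154) / (519 × 510) = 1403264 / 264690 = 5.30154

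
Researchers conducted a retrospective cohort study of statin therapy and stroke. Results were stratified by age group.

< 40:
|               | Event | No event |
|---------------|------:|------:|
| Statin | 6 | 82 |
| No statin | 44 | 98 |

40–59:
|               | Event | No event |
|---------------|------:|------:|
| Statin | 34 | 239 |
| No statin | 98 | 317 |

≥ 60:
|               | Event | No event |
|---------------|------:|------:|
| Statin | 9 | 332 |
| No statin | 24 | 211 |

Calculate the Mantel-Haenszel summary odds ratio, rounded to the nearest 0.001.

OR_MH = Σ(aᵢdᵢ/nᵢ) / Σ(bᵢcᵢ/nᵢ), where nᵢ is the stratum total.
Stratum 1 (< 40): n = 230; a·d/n = 6·98/230 = 2.5565; b·c/n = 82·44/230 = 15.6870
Stratum 2 (40–59): n = 688; a·d/n = 34·317/688 = 15.6657; b·c/n = 239·98/688 = 34.0436
Stratum 3 (≥ 60): n = 576; a·d/n = 9·211/576 = 3.2969; b·c/n = 332·24/576 = 13.8333
OR_MH = (2.5565 + 15.6657 + 3.2969) / (15.6870 + 34.0436 + 13.8333) = 21.5191 / 63.5639 = 0.33854

0.339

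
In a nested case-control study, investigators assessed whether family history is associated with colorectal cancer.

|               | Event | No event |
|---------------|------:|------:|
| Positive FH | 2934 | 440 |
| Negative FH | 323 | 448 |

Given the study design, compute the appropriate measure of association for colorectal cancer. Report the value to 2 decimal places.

Cells: a = 2934, b = 440, c = 323, d = 448.
This is a nested case-control study: participants were sampled on outcome status, so risks in the source population cannot be estimated directly — relative risk is not valid here. The odds ratio is the appropriate measure.
OR = (a·d)/(b·c) = (2934 × 448) / (440 × 323) = 1314432 / 142120 = 9.24875

9.25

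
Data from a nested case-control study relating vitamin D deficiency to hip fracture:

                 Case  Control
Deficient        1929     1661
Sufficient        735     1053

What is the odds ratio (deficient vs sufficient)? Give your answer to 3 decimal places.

1.664

Cells: a = 1929, b = 1661, c = 735, d = 1053.
OR = (a·d)/(b·c) = (1929 × 1053) / (1661 × 735) = 2031237 / 1220835 = 1.66381
The odds of hip fracture are about 1.66 times as high in the deficient group.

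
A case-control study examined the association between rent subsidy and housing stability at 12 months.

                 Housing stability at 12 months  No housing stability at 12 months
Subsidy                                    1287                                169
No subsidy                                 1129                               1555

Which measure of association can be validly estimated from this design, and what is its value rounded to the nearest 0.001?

10.489

Cells: a = 1287, b = 169, c = 1129, d = 1555.
This is a case-control study: participants were sampled on outcome status, so risks in the source population cannot be estimated directly — relative risk is not valid here. The odds ratio is the appropriate measure.
OR = (a·d)/(b·c) = (1287 × 1555) / (169 × 1129) = 2001285 / 190801 = 10.48886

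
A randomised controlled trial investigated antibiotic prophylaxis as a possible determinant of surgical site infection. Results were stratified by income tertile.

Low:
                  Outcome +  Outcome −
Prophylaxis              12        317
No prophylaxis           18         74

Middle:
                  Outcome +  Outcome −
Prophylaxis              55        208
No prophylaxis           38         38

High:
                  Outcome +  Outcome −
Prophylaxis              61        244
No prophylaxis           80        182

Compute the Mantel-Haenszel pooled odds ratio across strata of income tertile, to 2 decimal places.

0.39

OR_MH = Σ(aᵢdᵢ/nᵢ) / Σ(bᵢcᵢ/nᵢ), where nᵢ is the stratum total.
Stratum 1 (Low): n = 421; a·d/n = 12·74/421 = 2.1093; b·c/n = 317·18/421 = 13.5534
Stratum 2 (Middle): n = 339; a·d/n = 55·38/339 = 6.1652; b·c/n = 208·38/339 = 23.3156
Stratum 3 (High): n = 567; a·d/n = 61·182/567 = 19.5802; b·c/n = 244·80/567 = 34.4268
OR_MH = (2.1093 + 6.1652 + 19.5802) / (13.5534 + 23.3156 + 34.4268) = 27.8547 / 71.2959 = 0.39069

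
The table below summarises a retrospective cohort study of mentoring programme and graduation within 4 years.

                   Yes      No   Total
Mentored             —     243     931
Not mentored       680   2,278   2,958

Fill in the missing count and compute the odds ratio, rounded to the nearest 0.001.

9.485

The missing cell is in the exposed row: 931 − 243 = 688.
So a = 688, b = 243, c = 680, d = 2278.
OR = (a·d)/(b·c) = (688 × 2278) / (243 × 680) = 1567264 / 165240 = 9.48477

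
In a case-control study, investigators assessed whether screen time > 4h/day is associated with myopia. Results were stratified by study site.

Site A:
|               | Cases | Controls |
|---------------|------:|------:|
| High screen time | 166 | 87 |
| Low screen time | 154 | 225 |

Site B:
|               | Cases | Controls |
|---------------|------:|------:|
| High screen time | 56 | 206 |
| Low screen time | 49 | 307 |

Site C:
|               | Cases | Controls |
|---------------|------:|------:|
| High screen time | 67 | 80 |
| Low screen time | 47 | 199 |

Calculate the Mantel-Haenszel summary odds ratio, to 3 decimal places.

OR_MH = Σ(aᵢdᵢ/nᵢ) / Σ(bᵢcᵢ/nᵢ), where nᵢ is the stratum total.
Stratum 1 (Site A): n = 632; a·d/n = 166·225/632 = 59.0981; b·c/n = 87·154/632 = 21.1994
Stratum 2 (Site B): n = 618; a·d/n = 56·307/618 = 27.8188; b·c/n = 206·49/618 = 16.3333
Stratum 3 (Site C): n = 393; a·d/n = 67·199/393 = 33.9262; b·c/n = 80·47/393 = 9.5674
OR_MH = (59.0981 + 27.8188 + 33.9262) / (21.1994 + 16.3333 + 9.5674) = 120.8431 / 47.1001 = 2.56566

2.566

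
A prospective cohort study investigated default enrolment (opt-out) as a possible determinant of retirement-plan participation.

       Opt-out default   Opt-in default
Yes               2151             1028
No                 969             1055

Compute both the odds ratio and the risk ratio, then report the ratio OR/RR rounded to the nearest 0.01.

Reading the table with exposure as columns: a = 2151 (Opt-out default, case), b = 969 (Opt-out default, non-case), c = 1028 (Opt-in default, case), d = 1055.
OR = (2151·1055)/(969·1028) = 2269305/996132 = 2.27812
Risk in exposed = 2151/3120 = 0.68942; risk in unexposed = 1028/2083 = 0.49352; RR = 1.39695
OR/RR = 2.27812 / 1.39695 = 1.63077
The outcome is not rare, so the OR lies further from 1 than the RR.

1.63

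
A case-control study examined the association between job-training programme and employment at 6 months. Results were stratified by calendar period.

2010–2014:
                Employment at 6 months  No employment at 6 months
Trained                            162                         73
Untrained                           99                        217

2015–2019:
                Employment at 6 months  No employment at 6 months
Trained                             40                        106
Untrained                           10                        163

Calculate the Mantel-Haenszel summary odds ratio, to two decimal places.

5.12

OR_MH = Σ(aᵢdᵢ/nᵢ) / Σ(bᵢcᵢ/nᵢ), where nᵢ is the stratum total.
Stratum 1 (2010–2014): n = 551; a·d/n = 162·217/551 = 63.8004; b·c/n = 73·99/551 = 13.1162
Stratum 2 (2015–2019): n = 319; a·d/n = 40·163/319 = 20.4389; b·c/n = 106·10/319 = 3.3229
OR_MH = (63.8004 + 20.4389) / (13.1162 + 3.3229) = 84.2392 / 16.4390 = 5.12434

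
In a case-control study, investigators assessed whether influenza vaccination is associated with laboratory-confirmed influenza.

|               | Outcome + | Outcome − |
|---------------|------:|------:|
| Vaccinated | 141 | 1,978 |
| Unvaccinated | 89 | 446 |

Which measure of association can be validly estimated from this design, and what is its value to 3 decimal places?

0.357

Cells: a = 141, b = 1978, c = 89, d = 446.
This is a case-control study: participants were sampled on outcome status, so risks in the source population cannot be estimated directly — relative risk is not valid here. The odds ratio is the appropriate measure.
OR = (a·d)/(b·c) = (141 × 446) / (1978 × 89) = 62886 / 176042 = 0.35722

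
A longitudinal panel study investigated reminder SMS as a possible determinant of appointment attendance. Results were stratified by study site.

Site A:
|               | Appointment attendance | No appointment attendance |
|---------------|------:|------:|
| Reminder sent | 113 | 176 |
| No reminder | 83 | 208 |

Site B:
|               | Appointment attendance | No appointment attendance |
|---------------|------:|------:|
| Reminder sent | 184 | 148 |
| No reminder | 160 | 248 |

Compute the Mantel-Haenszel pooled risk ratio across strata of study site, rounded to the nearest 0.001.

1.398

RR_MH = Σ(aᵢ·n₀ᵢ/nᵢ) / Σ(cᵢ·n₁ᵢ/nᵢ), with n₁ᵢ = aᵢ+bᵢ (exposed), n₀ᵢ = cᵢ+dᵢ (unexposed), nᵢ = n₁ᵢ+n₀ᵢ.
Stratum 1 (Site A): n₁ = 289, n₀ = 291, n = 580; a·n₀/n = 113·291/580 = 56.6948; c·n₁/n = 83·289/580 = 41.3569
Stratum 2 (Site B): n₁ = 332, n₀ = 408, n = 740; a·n₀/n = 184·408/740 = 101.4486; c·n₁/n = 160·332/740 = 71.7838
RR_MH = (56.6948 + 101.4486) / (41.3569 + 71.7838) = 158.1435 / 113.1407 = 1.39776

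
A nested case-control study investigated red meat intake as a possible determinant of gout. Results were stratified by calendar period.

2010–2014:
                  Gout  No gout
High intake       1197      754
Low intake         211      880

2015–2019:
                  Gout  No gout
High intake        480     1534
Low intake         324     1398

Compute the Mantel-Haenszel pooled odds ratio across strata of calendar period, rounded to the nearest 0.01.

2.84

OR_MH = Σ(aᵢdᵢ/nᵢ) / Σ(bᵢcᵢ/nᵢ), where nᵢ is the stratum total.
Stratum 1 (2010–2014): n = 3042; a·d/n = 1197·880/3042 = 346.2722; b·c/n = 754·211/3042 = 52.2991
Stratum 2 (2015–2019): n = 3736; a·d/n = 480·1398/3736 = 179.6146; b·c/n = 1534·324/3736 = 133.0343
OR_MH = (346.2722 + 179.6146) / (52.2991 + 133.0343) = 525.8868 / 185.3334 = 2.83752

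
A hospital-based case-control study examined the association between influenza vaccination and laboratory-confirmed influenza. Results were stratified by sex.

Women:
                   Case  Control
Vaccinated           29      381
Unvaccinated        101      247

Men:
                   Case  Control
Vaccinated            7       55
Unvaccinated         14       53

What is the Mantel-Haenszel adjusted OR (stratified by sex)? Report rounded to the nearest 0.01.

OR_MH = Σ(aᵢdᵢ/nᵢ) / Σ(bᵢcᵢ/nᵢ), where nᵢ is the stratum total.
Stratum 1 (Women): n = 758; a·d/n = 29·247/758 = 9.4499; b·c/n = 381·101/758 = 50.7665
Stratum 2 (Men): n = 129; a·d/n = 7·53/129 = 2.8760; b·c/n = 55·14/129 = 5.9690
OR_MH = (9.4499 + 2.8760) / (50.7665 + 5.9690) = 12.3258 / 56.7355 = 0.21725

0.22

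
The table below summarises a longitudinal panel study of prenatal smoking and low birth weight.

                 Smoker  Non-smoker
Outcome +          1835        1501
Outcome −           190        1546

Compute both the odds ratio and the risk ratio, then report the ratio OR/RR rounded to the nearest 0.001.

Reading the table with exposure as columns: a = 1835 (Smoker, case), b = 190 (Smoker, non-case), c = 1501 (Non-smoker, case), d = 1546.
OR = (1835·1546)/(190·1501) = 2836910/285190 = 9.94744
Risk in exposed = 1835/2025 = 0.90617; risk in unexposed = 1501/3047 = 0.49262; RR = 1.83951
OR/RR = 9.94744 / 1.83951 = 5.40765
The outcome is not rare, so the OR lies further from 1 than the RR.

5.408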